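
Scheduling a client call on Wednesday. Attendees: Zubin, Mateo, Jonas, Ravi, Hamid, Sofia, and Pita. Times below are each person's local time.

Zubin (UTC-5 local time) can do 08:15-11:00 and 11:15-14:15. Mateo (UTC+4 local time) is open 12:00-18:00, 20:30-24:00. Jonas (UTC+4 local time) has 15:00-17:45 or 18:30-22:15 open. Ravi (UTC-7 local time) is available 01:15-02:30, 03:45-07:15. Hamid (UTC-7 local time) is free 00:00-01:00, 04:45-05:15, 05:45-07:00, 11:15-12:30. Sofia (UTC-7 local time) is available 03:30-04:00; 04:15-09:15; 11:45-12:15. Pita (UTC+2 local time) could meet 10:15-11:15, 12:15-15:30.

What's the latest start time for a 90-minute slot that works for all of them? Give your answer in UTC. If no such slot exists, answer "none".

Zubin in UTC: 13:15-16:00, 16:15-19:15 (add 5h to convert from UTC-5).
Mateo in UTC: 08:00-14:00, 16:30-20:00 (subtract 4h to convert from UTC+4).
Jonas in UTC: 11:00-13:45, 14:30-18:15 (subtract 4h to convert from UTC+4).
Ravi in UTC: 08:15-09:30, 10:45-14:15 (add 7h to convert from UTC-7).
Hamid in UTC: 07:00-08:00, 11:45-12:15, 12:45-14:00, 18:15-19:30 (add 7h to convert from UTC-7).
Sofia in UTC: 10:30-11:00, 11:15-16:15, 18:45-19:15 (add 7h to convert from UTC-7).
Pita in UTC: 08:15-09:15, 10:15-13:30 (subtract 2h to convert from UTC+2).
Zubin ∩ Mateo: 13:15-14:00, 16:30-19:15.
Zubin ∩ Mateo ∩ Jonas: 13:15-13:45, 16:30-18:15.
Zubin ∩ Mateo ∩ Jonas ∩ Ravi: 13:15-13:45.
Zubin ∩ Mateo ∩ Jonas ∩ Ravi ∩ Hamid: 13:15-13:45.
Zubin ∩ Mateo ∩ Jonas ∩ Ravi ∩ Hamid ∩ Sofia: 13:15-13:45.
Zubin ∩ Mateo ∩ Jonas ∩ Ravi ∩ Hamid ∩ Sofia ∩ Pita: 13:15-13:30.
No common window is at least 90 minutes long.

none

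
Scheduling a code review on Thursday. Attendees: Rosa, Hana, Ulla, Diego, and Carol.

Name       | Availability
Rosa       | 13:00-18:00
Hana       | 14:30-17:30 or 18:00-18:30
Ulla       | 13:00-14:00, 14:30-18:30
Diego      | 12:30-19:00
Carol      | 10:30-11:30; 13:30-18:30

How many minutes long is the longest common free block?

Rosa ∩ Hana: 14:30-17:30.
Rosa ∩ Hana ∩ Ulla: 14:30-17:30.
Rosa ∩ Hana ∩ Ulla ∩ Diego: 14:30-17:30.
Rosa ∩ Hana ∩ Ulla ∩ Diego ∩ Carol: 14:30-17:30.
So the common availability across everyone is 14:30-17:30.
The longest is 14:30-17:30 at 180 minutes.

180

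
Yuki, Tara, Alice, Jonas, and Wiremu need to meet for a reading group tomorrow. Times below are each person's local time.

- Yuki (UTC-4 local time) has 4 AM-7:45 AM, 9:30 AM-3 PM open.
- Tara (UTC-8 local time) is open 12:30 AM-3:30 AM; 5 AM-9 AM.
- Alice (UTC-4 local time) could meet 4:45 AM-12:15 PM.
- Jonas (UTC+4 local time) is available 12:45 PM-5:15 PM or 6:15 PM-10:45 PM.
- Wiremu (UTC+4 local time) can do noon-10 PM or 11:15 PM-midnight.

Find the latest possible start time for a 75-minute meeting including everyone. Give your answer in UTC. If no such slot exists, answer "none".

15:00

Yuki in UTC: 08:00-11:45, 13:30-19:00 (add 4h to convert from UTC-4).
Tara in UTC: 08:30-11:30, 13:00-17:00 (add 8h to convert from UTC-8).
Alice in UTC: 08:45-16:15 (add 4h to convert from UTC-4).
Jonas in UTC: 08:45-13:15, 14:15-18:45 (subtract 4h to convert from UTC+4).
Wiremu in UTC: 08:00-18:00, 19:15-20:00 (subtract 4h to convert from UTC+4).
Yuki ∩ Tara: 08:30-11:30, 13:30-17:00.
Yuki ∩ Tara ∩ Alice: 08:45-11:30, 13:30-16:15.
Yuki ∩ Tara ∩ Alice ∩ Jonas: 08:45-11:30, 14:15-16:15.
Yuki ∩ Tara ∩ Alice ∩ Jonas ∩ Wiremu: 08:45-11:30, 14:15-16:15.
The last common window of at least 75 minutes is 14:15-16:15; a 75-minute meeting can start as late as 15:00 and still end by 16:15.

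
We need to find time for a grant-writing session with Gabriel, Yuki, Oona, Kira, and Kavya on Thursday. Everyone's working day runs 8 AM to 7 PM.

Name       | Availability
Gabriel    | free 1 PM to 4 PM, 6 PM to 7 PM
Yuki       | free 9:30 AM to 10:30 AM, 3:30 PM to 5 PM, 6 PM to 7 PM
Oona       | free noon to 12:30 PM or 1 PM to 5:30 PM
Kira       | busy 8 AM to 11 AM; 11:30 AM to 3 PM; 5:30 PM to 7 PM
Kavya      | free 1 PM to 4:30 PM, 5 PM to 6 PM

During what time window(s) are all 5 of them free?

Gabriel free: 13:00-16:00, 18:00-19:00.
Yuki free: 09:30-10:30, 15:30-17:00, 18:00-19:00.
Oona free: 12:00-12:30, 13:00-17:30.
Kira free: 11:00-11:30, 15:00-17:30 (invert busy blocks within the working day).
Kavya free: 13:00-16:30, 17:00-18:00.
Gabriel ∩ Yuki: 15:30-16:00, 18:00-19:00.
Gabriel ∩ Yuki ∩ Oona: 15:30-16:00.
Gabriel ∩ Yuki ∩ Oona ∩ Kira: 15:30-16:00.
Gabriel ∩ Yuki ∩ Oona ∩ Kira ∩ Kavya: 15:30-16:00.

15:30-16:00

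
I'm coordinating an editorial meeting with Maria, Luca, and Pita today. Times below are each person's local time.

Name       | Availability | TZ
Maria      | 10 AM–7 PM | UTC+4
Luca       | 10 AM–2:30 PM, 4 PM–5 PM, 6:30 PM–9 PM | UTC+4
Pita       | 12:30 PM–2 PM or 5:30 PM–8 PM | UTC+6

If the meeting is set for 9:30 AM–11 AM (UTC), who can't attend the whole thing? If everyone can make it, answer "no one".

Maria in UTC: 06:00-15:00 (subtract 4h to convert from UTC+4).
Luca in UTC: 06:00-10:30, 12:00-13:00, 14:30-17:00 (subtract 4h to convert from UTC+4).
Pita in UTC: 06:30-08:00, 11:30-14:00 (subtract 6h to convert from UTC+6).
Maria: free for 09:30-11:00. Luca: not fully free for 09:30-11:00. Pita: not fully free for 09:30-11:00.

Luca, Pita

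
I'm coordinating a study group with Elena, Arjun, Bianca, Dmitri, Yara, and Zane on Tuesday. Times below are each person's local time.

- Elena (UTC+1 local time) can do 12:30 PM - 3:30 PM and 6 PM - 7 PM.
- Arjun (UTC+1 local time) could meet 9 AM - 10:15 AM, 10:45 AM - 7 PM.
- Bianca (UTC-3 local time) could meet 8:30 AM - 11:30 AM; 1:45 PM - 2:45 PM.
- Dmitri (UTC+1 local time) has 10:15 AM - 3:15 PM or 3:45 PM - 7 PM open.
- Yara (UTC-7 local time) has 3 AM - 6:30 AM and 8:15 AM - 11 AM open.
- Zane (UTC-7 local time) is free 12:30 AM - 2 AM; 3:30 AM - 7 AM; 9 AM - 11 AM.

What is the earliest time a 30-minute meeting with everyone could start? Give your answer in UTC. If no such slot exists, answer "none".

Elena in UTC: 11:30-14:30, 17:00-18:00 (subtract 1h to convert from UTC+1).
Arjun in UTC: 08:00-09:15, 09:45-18:00 (subtract 1h to convert from UTC+1).
Bianca in UTC: 11:30-14:30, 16:45-17:45 (add 3h to convert from UTC-3).
Dmitri in UTC: 09:15-14:15, 14:45-18:00 (subtract 1h to convert from UTC+1).
Yara in UTC: 10:00-13:30, 15:15-18:00 (add 7h to convert from UTC-7).
Zane in UTC: 07:30-09:00, 10:30-14:00, 16:00-18:00 (add 7h to convert from UTC-7).
Elena ∩ Arjun: 11:30-14:30, 17:00-18:00.
Elena ∩ Arjun ∩ Bianca: 11:30-14:30, 17:00-17:45.
Elena ∩ Arjun ∩ Bianca ∩ Dmitri: 11:30-14:15, 17:00-17:45.
Elena ∩ Arjun ∩ Bianca ∩ Dmitri ∩ Yara: 11:30-13:30, 17:00-17:45.
Elena ∩ Arjun ∩ Bianca ∩ Dmitri ∩ Yara ∩ Zane: 11:30-13:30, 17:00-17:45.
So the common availability across everyone is 11:30-13:30, 17:00-17:45.
The first common window of at least 30 minutes is 11:30-13:30, so the earliest start is 11:30.

11:30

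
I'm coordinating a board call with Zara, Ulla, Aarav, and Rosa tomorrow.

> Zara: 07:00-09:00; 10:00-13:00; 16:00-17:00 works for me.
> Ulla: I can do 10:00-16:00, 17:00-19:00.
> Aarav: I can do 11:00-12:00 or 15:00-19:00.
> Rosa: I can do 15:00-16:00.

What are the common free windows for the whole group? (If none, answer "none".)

Zara ∩ Ulla: 10:00-13:00.
Zara ∩ Ulla ∩ Aarav: 11:00-12:00.
Zara ∩ Ulla ∩ Aarav ∩ Rosa: ∅.
There is no time when everyone is free.

none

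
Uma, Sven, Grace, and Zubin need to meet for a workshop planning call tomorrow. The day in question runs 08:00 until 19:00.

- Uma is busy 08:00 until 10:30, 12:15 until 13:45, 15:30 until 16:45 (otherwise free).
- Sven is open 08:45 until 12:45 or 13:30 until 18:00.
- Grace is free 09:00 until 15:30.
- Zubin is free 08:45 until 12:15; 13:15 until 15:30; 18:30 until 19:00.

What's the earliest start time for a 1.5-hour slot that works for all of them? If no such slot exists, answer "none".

Uma free: 10:30-12:15, 13:45-15:30, 16:45-19:00 (invert busy blocks within the working day).
Sven free: 08:45-12:45, 13:30-18:00.
Grace free: 09:00-15:30.
Zubin free: 08:45-12:15, 13:15-15:30, 18:30-19:00.
Uma ∩ Sven: 10:30-12:15, 13:45-15:30, 16:45-18:00.
Uma ∩ Sven ∩ Grace: 10:30-12:15, 13:45-15:30.
Uma ∩ Sven ∩ Grace ∩ Zubin: 10:30-12:15, 13:45-15:30.
The first common window of at least 90 minutes is 10:30-12:15, so the earliest start is 10:30.

10:30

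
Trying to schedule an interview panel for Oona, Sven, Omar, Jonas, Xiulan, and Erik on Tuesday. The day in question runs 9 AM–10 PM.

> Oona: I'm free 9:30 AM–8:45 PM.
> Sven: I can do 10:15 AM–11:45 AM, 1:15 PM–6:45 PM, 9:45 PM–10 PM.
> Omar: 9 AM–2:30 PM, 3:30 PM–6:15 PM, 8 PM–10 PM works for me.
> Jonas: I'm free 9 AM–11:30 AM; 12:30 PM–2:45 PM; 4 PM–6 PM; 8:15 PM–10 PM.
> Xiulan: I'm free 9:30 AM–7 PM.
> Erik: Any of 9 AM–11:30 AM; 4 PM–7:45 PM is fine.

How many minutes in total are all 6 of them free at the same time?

Oona ∩ Sven: 10:15-11:45, 13:15-18:45.
Oona ∩ Sven ∩ Omar: 10:15-11:45, 13:15-14:30, 15:30-18:15.
Oona ∩ Sven ∩ Omar ∩ Jonas: 10:15-11:30, 13:15-14:30, 16:00-18:00.
Oona ∩ Sven ∩ Omar ∩ Jonas ∩ Xiulan: 10:15-11:30, 13:15-14:30, 16:00-18:00.
Oona ∩ Sven ∩ Omar ∩ Jonas ∩ Xiulan ∩ Erik: 10:15-11:30, 16:00-18:00.
Summing the common windows: 75 + 120 = 195 minutes.

195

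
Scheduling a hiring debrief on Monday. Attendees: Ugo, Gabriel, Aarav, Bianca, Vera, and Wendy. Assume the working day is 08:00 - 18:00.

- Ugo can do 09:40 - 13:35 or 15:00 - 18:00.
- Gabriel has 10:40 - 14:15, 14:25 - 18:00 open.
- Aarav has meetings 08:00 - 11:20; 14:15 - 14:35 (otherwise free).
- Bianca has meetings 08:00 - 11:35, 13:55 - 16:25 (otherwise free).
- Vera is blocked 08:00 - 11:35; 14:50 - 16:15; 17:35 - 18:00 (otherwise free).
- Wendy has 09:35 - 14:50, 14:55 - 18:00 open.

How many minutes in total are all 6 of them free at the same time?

Ugo free: 09:40-13:35, 15:00-18:00.
Gabriel free: 10:40-14:15, 14:25-18:00.
Aarav free: 11:20-14:15, 14:35-18:00 (invert busy blocks within the working day).
Bianca free: 11:35-13:55, 16:25-18:00 (invert busy blocks within the working day).
Vera free: 11:35-14:50, 16:15-17:35 (invert busy blocks within the working day).
Wendy free: 09:35-14:50, 14:55-18:00.
Ugo ∩ Gabriel: 10:40-13:35, 15:00-18:00.
Ugo ∩ Gabriel ∩ Aarav: 11:20-13:35, 15:00-18:00.
Ugo ∩ Gabriel ∩ Aarav ∩ Bianca: 11:35-13:35, 16:25-18:00.
Ugo ∩ Gabriel ∩ Aarav ∩ Bianca ∩ Vera: 11:35-13:35, 16:25-17:35.
Ugo ∩ Gabriel ∩ Aarav ∩ Bianca ∩ Vera ∩ Wendy: 11:35-13:35, 16:25-17:35.
Summing the common windows: 120 + 70 = 190 minutes.

190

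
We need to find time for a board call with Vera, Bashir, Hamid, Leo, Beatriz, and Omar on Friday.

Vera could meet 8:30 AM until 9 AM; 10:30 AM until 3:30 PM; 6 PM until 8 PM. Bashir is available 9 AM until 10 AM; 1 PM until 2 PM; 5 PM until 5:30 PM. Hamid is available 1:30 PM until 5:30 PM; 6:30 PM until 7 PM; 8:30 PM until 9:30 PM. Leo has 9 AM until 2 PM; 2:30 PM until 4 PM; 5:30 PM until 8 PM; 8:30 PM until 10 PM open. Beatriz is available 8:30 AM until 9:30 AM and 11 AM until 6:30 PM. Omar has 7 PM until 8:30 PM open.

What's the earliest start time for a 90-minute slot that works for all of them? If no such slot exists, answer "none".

Vera ∩ Bashir: 13:00-14:00.
Vera ∩ Bashir ∩ Hamid: 13:30-14:00.
Vera ∩ Bashir ∩ Hamid ∩ Leo: 13:30-14:00.
Vera ∩ Bashir ∩ Hamid ∩ Leo ∩ Beatriz: 13:30-14:00.
Vera ∩ Bashir ∩ Hamid ∩ Leo ∩ Beatriz ∩ Omar: ∅.
There is no time when everyone is free.
No common window is at least 90 minutes long.

none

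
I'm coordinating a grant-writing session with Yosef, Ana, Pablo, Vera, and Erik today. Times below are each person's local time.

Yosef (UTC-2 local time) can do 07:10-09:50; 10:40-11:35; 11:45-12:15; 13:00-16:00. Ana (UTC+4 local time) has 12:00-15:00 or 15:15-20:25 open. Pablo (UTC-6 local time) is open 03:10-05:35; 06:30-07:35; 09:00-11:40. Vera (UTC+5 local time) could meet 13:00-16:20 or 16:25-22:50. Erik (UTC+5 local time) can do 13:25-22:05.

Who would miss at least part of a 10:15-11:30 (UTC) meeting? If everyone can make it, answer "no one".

Ana, Vera

Yosef in UTC: 09:10-11:50, 12:40-13:35, 13:45-14:15, 15:00-18:00 (add 2h to convert from UTC-2).
Ana in UTC: 08:00-11:00, 11:15-16:25 (subtract 4h to convert from UTC+4).
Pablo in UTC: 09:10-11:35, 12:30-13:35, 15:00-17:40 (add 6h to convert from UTC-6).
Vera in UTC: 08:00-11:20, 11:25-17:50 (subtract 5h to convert from UTC+5).
Erik in UTC: 08:25-17:05 (subtract 5h to convert from UTC+5).
Yosef: free for 10:15-11:30. Ana: not fully free for 10:15-11:30. Pablo: free for 10:15-11:30. Vera: not fully free for 10:15-11:30. Erik: free for 10:15-11:30.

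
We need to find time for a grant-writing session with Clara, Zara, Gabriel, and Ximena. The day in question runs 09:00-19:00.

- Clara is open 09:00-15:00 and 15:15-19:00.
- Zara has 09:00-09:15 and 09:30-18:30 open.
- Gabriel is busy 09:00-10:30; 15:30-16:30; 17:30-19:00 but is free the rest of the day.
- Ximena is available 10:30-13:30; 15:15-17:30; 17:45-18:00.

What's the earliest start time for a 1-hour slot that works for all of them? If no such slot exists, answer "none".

10:30

Clara free: 09:00-15:00, 15:15-19:00.
Zara free: 09:00-09:15, 09:30-18:30.
Gabriel free: 10:30-15:30, 16:30-17:30 (invert busy blocks within the working day).
Ximena free: 10:30-13:30, 15:15-17:30, 17:45-18:00.
Clara ∩ Zara: 09:00-09:15, 09:30-15:00, 15:15-18:30.
Clara ∩ Zara ∩ Gabriel: 10:30-15:00, 15:15-15:30, 16:30-17:30.
Clara ∩ Zara ∩ Gabriel ∩ Ximena: 10:30-13:30, 15:15-15:30, 16:30-17:30.
So the common availability across everyone is 10:30-13:30, 15:15-15:30, 16:30-17:30.
The first common window of at least 60 minutes is 10:30-13:30, so the earliest start is 10:30.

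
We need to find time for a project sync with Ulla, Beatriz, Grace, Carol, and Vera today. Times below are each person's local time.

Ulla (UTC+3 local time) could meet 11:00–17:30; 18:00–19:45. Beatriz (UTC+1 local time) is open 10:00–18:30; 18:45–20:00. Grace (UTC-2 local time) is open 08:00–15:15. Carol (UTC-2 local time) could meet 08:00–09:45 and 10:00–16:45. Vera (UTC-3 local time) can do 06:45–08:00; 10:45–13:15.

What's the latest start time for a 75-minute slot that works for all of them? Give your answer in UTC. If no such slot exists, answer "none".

15:00

Ulla in UTC: 08:00-14:30, 15:00-16:45 (subtract 3h to convert from UTC+3).
Beatriz in UTC: 09:00-17:30, 17:45-19:00 (subtract 1h to convert from UTC+1).
Grace in UTC: 10:00-17:15 (add 2h to convert from UTC-2).
Carol in UTC: 10:00-11:45, 12:00-18:45 (add 2h to convert from UTC-2).
Vera in UTC: 09:45-11:00, 13:45-16:15 (add 3h to convert from UTC-3).
Ulla ∩ Beatriz: 09:00-14:30, 15:00-16:45.
Ulla ∩ Beatriz ∩ Grace: 10:00-14:30, 15:00-16:45.
Ulla ∩ Beatriz ∩ Grace ∩ Carol: 10:00-11:45, 12:00-14:30, 15:00-16:45.
Ulla ∩ Beatriz ∩ Grace ∩ Carol ∩ Vera: 10:00-11:00, 13:45-14:30, 15:00-16:15.
The last common window of at least 75 minutes is 15:00-16:15; a 75-minute meeting can start as late as 15:00 and still end by 16:15.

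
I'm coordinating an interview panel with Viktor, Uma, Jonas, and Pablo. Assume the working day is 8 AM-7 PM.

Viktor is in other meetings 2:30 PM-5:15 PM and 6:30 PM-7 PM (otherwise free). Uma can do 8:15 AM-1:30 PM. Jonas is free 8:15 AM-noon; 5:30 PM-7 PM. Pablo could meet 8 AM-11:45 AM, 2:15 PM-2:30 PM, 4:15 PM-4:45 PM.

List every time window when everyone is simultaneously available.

Viktor free: 08:00-14:30, 17:15-18:30 (invert busy blocks within the working day).
Uma free: 08:15-13:30.
Jonas free: 08:15-12:00, 17:30-19:00.
Pablo free: 08:00-11:45, 14:15-14:30, 16:15-16:45.
Viktor ∩ Uma: 08:15-13:30.
Viktor ∩ Uma ∩ Jonas: 08:15-12:00.
Viktor ∩ Uma ∩ Jonas ∩ Pablo: 08:15-11:45.
So the common availability across everyone is 08:15-11:45.

08:15-11:45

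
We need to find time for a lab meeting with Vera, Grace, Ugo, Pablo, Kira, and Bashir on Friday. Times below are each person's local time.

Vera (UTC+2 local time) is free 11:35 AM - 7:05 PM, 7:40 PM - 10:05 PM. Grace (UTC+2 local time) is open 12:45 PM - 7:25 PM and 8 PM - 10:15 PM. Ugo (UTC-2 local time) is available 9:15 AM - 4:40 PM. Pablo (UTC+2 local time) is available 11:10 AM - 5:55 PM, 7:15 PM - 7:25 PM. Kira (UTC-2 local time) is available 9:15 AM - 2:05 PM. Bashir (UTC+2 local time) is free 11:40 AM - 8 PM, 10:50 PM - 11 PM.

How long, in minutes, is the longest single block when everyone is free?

280

Vera in UTC: 09:35-17:05, 17:40-20:05 (subtract 2h to convert from UTC+2).
Grace in UTC: 10:45-17:25, 18:00-20:15 (subtract 2h to convert from UTC+2).
Ugo in UTC: 11:15-18:40 (add 2h to convert from UTC-2).
Pablo in UTC: 09:10-15:55, 17:15-17:25 (subtract 2h to convert from UTC+2).
Kira in UTC: 11:15-16:05 (add 2h to convert from UTC-2).
Bashir in UTC: 09:40-18:00, 20:50-21:00 (subtract 2h to convert from UTC+2).
Vera ∩ Grace: 10:45-17:05, 18:00-20:05.
Vera ∩ Grace ∩ Ugo: 11:15-17:05, 18:00-18:40.
Vera ∩ Grace ∩ Ugo ∩ Pablo: 11:15-15:55.
Vera ∩ Grace ∩ Ugo ∩ Pablo ∩ Kira: 11:15-15:55.
Vera ∩ Grace ∩ Ugo ∩ Pablo ∩ Kira ∩ Bashir: 11:15-15:55.
The longest is 11:15-15:55 at 280 minutes.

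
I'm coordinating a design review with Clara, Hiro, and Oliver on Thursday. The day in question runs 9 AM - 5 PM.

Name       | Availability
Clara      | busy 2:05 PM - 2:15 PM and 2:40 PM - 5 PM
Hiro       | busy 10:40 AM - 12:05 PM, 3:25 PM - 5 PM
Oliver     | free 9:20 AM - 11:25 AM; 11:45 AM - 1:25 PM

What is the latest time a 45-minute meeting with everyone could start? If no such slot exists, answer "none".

12:40

Clara free: 09:00-14:05, 14:15-14:40 (invert busy blocks within the working day).
Hiro free: 09:00-10:40, 12:05-15:25 (invert busy blocks within the working day).
Oliver free: 09:20-11:25, 11:45-13:25.
Clara ∩ Hiro: 09:00-10:40, 12:05-14:05, 14:15-14:40.
Clara ∩ Hiro ∩ Oliver: 09:20-10:40, 12:05-13:25.
The last common window of at least 45 minutes is 12:05-13:25; a 45-minute meeting can start as late as 12:40 and still end by 13:25.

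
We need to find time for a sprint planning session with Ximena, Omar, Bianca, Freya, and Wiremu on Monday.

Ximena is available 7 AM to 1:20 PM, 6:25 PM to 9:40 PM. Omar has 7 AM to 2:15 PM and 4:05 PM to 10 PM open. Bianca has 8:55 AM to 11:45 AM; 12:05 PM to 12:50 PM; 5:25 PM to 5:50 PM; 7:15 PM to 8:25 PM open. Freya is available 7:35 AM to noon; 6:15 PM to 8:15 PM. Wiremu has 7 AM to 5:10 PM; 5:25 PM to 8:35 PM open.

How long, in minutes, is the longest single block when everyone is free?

Ximena ∩ Omar: 07:00-13:20, 18:25-21:40.
Ximena ∩ Omar ∩ Bianca: 08:55-11:45, 12:05-12:50, 19:15-20:25.
Ximena ∩ Omar ∩ Bianca ∩ Freya: 08:55-11:45, 19:15-20:15.
Ximena ∩ Omar ∩ Bianca ∩ Freya ∩ Wiremu: 08:55-11:45, 19:15-20:15.
The longest is 08:55-11:45 at 170 minutes.

170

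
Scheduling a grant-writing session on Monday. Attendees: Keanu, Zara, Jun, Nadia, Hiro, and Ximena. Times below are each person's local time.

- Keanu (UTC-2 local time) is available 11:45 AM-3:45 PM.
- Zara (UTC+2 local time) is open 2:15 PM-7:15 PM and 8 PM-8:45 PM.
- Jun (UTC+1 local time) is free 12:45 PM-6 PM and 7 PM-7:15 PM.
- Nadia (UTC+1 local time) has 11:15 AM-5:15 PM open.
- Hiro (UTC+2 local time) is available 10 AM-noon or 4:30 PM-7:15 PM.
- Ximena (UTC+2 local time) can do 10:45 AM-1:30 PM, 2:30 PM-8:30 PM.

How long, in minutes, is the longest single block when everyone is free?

105

Keanu in UTC: 13:45-17:45 (add 2h to convert from UTC-2).
Zara in UTC: 12:15-17:15, 18:00-18:45 (subtract 2h to convert from UTC+2).
Jun in UTC: 11:45-17:00, 18:00-18:15 (subtract 1h to convert from UTC+1).
Nadia in UTC: 10:15-16:15 (subtract 1h to convert from UTC+1).
Hiro in UTC: 08:00-10:00, 14:30-17:15 (subtract 2h to convert from UTC+2).
Ximena in UTC: 08:45-11:30, 12:30-18:30 (subtract 2h to convert from UTC+2).
Keanu ∩ Zara: 13:45-17:15.
Keanu ∩ Zara ∩ Jun: 13:45-17:00.
Keanu ∩ Zara ∩ Jun ∩ Nadia: 13:45-16:15.
Keanu ∩ Zara ∩ Jun ∩ Nadia ∩ Hiro: 14:30-16:15.
Keanu ∩ Zara ∩ Jun ∩ Nadia ∩ Hiro ∩ Ximena: 14:30-16:15.
The longest is 14:30-16:15 at 105 minutes.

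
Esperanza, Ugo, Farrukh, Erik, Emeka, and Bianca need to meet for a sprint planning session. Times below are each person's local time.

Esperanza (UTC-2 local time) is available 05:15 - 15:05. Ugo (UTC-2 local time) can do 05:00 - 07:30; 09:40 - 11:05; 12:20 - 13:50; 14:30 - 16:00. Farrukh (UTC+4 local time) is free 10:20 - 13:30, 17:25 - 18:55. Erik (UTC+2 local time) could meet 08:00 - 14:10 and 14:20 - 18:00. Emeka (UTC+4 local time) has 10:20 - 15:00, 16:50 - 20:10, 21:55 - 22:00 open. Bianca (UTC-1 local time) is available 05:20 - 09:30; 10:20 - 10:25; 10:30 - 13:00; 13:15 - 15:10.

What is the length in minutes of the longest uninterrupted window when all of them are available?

Esperanza in UTC: 07:15-17:05 (add 2h to convert from UTC-2).
Ugo in UTC: 07:00-09:30, 11:40-13:05, 14:20-15:50, 16:30-18:00 (add 2h to convert from UTC-2).
Farrukh in UTC: 06:20-09:30, 13:25-14:55 (subtract 4h to convert from UTC+4).
Erik in UTC: 06:00-12:10, 12:20-16:00 (subtract 2h to convert from UTC+2).
Emeka in UTC: 06:20-11:00, 12:50-16:10, 17:55-18:00 (subtract 4h to convert from UTC+4).
Bianca in UTC: 06:20-10:30, 11:20-11:25, 11:30-14:00, 14:15-16:10 (add 1h to convert from UTC-1).
Esperanza ∩ Ugo: 07:15-09:30, 11:40-13:05, 14:20-15:50, 16:30-17:05.
Esperanza ∩ Ugo ∩ Farrukh: 07:15-09:30, 14:20-14:55.
Esperanza ∩ Ugo ∩ Farrukh ∩ Erik: 07:15-09:30, 14:20-14:55.
Esperanza ∩ Ugo ∩ Farrukh ∩ Erik ∩ Emeka: 07:15-09:30, 14:20-14:55.
Esperanza ∩ Ugo ∩ Farrukh ∩ Erik ∩ Emeka ∩ Bianca: 07:15-09:30, 14:20-14:55.
The longest is 07:15-09:30 at 135 minutes.

135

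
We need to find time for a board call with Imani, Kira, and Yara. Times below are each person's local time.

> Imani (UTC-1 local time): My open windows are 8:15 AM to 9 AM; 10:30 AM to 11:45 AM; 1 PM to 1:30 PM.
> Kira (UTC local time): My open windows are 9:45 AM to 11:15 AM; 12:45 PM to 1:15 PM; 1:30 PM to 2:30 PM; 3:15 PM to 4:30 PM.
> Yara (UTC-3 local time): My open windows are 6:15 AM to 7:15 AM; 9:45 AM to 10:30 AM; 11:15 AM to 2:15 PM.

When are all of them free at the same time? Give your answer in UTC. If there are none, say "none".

09:45-10:00, 14:15-14:30

Imani in UTC: 09:15-10:00, 11:30-12:45, 14:00-14:30 (add 1h to convert from UTC-1).
Kira in UTC: 09:45-11:15, 12:45-13:15, 13:30-14:30, 15:15-16:30.
Yara in UTC: 09:15-10:15, 12:45-13:30, 14:15-17:15 (add 3h to convert from UTC-3).
Imani ∩ Kira: 09:45-10:00, 14:00-14:30.
Imani ∩ Kira ∩ Yara: 09:45-10:00, 14:15-14:30.
Those are the intersection windows.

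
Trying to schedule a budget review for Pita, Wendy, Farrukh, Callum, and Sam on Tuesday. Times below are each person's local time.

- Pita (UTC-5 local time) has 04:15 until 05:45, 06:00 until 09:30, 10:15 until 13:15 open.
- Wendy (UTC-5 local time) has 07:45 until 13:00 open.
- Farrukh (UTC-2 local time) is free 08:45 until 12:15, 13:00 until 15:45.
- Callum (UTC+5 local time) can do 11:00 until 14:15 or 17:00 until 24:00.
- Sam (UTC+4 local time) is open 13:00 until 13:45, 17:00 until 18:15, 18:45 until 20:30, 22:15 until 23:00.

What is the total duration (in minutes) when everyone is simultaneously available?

Pita in UTC: 09:15-10:45, 11:00-14:30, 15:15-18:15 (add 5h to convert from UTC-5).
Wendy in UTC: 12:45-18:00 (add 5h to convert from UTC-5).
Farrukh in UTC: 10:45-14:15, 15:00-17:45 (add 2h to convert from UTC-2).
Callum in UTC: 06:00-09:15, 12:00-19:00 (subtract 5h to convert from UTC+5).
Sam in UTC: 09:00-09:45, 13:00-14:15, 14:45-16:30, 18:15-19:00 (subtract 4h to convert from UTC+4).
Pita ∩ Wendy: 12:45-14:30, 15:15-18:00.
Pita ∩ Wendy ∩ Farrukh: 12:45-14:15, 15:15-17:45.
Pita ∩ Wendy ∩ Farrukh ∩ Callum: 12:45-14:15, 15:15-17:45.
Pita ∩ Wendy ∩ Farrukh ∩ Callum ∩ Sam: 13:00-14:15, 15:15-16:30.
Summing the common windows: 75 + 75 = 150 minutes.

150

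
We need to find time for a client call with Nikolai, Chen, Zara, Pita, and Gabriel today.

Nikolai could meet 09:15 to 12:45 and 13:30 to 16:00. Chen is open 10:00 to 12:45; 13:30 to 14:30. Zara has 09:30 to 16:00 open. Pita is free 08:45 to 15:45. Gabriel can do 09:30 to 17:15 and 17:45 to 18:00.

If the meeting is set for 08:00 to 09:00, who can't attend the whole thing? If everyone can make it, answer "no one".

Chen, Gabriel, Nikolai, Pita, Zara

Nikolai: not fully free for 08:00-09:00. Chen: not fully free for 08:00-09:00. Zara: not fully free for 08:00-09:00. Pita: not fully free for 08:00-09:00. Gabriel: not fully free for 08:00-09:00.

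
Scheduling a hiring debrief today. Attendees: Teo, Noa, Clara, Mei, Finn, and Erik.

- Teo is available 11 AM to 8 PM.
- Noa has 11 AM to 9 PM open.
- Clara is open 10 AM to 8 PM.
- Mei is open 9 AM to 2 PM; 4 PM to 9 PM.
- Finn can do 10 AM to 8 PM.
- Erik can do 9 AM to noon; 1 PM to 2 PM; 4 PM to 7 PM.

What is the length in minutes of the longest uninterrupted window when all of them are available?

180

Teo ∩ Noa: 11:00-20:00.
Teo ∩ Noa ∩ Clara: 11:00-20:00.
Teo ∩ Noa ∩ Clara ∩ Mei: 11:00-14:00, 16:00-20:00.
Teo ∩ Noa ∩ Clara ∩ Mei ∩ Finn: 11:00-14:00, 16:00-20:00.
Teo ∩ Noa ∩ Clara ∩ Mei ∩ Finn ∩ Erik: 11:00-12:00, 13:00-14:00, 16:00-19:00.
The longest is 16:00-19:00 at 180 minutes.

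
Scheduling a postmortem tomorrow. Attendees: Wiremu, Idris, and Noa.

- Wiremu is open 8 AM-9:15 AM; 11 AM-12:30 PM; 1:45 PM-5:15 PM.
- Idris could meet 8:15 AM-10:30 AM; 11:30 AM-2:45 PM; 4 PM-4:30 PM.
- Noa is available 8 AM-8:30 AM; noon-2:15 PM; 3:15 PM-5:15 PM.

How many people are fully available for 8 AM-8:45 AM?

1

Wiremu can make the full 08:00-08:45 slot — that's 1.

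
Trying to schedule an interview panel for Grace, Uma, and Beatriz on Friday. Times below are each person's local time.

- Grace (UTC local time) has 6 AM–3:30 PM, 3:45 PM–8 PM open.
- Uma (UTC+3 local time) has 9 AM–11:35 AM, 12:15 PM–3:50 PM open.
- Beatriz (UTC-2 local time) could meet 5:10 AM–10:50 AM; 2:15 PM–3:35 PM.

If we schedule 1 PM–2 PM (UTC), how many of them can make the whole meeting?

Grace in UTC: 06:00-15:30, 15:45-20:00.
Uma in UTC: 06:00-08:35, 09:15-12:50 (subtract 3h to convert from UTC+3).
Beatriz in UTC: 07:10-12:50, 16:15-17:35 (add 2h to convert from UTC-2).
Grace can make the full 13:00-14:00 slot — that's 1.

1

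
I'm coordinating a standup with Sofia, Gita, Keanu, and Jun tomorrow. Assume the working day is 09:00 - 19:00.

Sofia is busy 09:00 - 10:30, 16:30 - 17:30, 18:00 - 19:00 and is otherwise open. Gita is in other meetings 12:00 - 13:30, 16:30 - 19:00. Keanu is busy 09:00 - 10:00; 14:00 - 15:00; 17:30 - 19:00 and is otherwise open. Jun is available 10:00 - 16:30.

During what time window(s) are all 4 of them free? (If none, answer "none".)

10:30-12:00, 13:30-14:00, 15:00-16:30

Sofia free: 10:30-16:30, 17:30-18:00 (invert busy blocks within the working day).
Gita free: 09:00-12:00, 13:30-16:30 (invert busy blocks within the working day).
Keanu free: 10:00-14:00, 15:00-17:30 (invert busy blocks within the working day).
Jun free: 10:00-16:30.
Sofia ∩ Gita: 10:30-12:00, 13:30-16:30.
Sofia ∩ Gita ∩ Keanu: 10:30-12:00, 13:30-14:00, 15:00-16:30.
Sofia ∩ Gita ∩ Keanu ∩ Jun: 10:30-12:00, 13:30-14:00, 15:00-16:30.
So the common availability across everyone is 10:30-12:00, 13:30-14:00, 15:00-16:30.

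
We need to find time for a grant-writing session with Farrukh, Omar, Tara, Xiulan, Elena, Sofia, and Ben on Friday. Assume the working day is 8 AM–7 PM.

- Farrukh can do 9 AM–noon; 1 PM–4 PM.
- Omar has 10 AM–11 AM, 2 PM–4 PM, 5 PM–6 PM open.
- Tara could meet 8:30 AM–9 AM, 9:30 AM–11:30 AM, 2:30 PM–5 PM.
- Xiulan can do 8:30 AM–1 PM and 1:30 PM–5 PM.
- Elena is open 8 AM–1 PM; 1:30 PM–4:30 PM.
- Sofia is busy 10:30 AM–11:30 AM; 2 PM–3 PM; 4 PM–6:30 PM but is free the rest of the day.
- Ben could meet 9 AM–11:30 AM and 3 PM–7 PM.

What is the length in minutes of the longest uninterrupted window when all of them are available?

60

Farrukh free: 09:00-12:00, 13:00-16:00.
Omar free: 10:00-11:00, 14:00-16:00, 17:00-18:00.
Tara free: 08:30-09:00, 09:30-11:30, 14:30-17:00.
Xiulan free: 08:30-13:00, 13:30-17:00.
Elena free: 08:00-13:00, 13:30-16:30.
Sofia free: 08:00-10:30, 11:30-14:00, 15:00-16:00, 18:30-19:00 (invert busy blocks within the working day).
Ben free: 09:00-11:30, 15:00-19:00.
Farrukh ∩ Omar: 10:00-11:00, 14:00-16:00.
Farrukh ∩ Omar ∩ Tara: 10:00-11:00, 14:30-16:00.
Farrukh ∩ Omar ∩ Tara ∩ Xiulan: 10:00-11:00, 14:30-16:00.
Farrukh ∩ Omar ∩ Tara ∩ Xiulan ∩ Elena: 10:00-11:00, 14:30-16:00.
Farrukh ∩ Omar ∩ Tara ∩ Xiulan ∩ Elena ∩ Sofia: 10:00-10:30, 15:00-16:00.
Farrukh ∩ Omar ∩ Tara ∩ Xiulan ∩ Elena ∩ Sofia ∩ Ben: 10:00-10:30, 15:00-16:00.
So the common availability across everyone is 10:00-10:30, 15:00-16:00.
The longest is 15:00-16:00 at 60 minutes.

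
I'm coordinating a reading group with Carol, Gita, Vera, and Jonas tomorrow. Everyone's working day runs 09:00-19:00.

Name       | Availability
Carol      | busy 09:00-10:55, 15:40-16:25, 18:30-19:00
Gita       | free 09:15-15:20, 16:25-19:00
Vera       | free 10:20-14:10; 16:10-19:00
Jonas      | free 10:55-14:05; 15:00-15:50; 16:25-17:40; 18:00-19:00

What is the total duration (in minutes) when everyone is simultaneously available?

295

Carol free: 10:55-15:40, 16:25-18:30 (invert busy blocks within the working day).
Gita free: 09:15-15:20, 16:25-19:00.
Vera free: 10:20-14:10, 16:10-19:00.
Jonas free: 10:55-14:05, 15:00-15:50, 16:25-17:40, 18:00-19:00.
Carol ∩ Gita: 10:55-15:20, 16:25-18:30.
Carol ∩ Gita ∩ Vera: 10:55-14:10, 16:25-18:30.
Carol ∩ Gita ∩ Vera ∩ Jonas: 10:55-14:05, 16:25-17:40, 18:00-18:30.
Those are the intersection windows.
Summing the common windows: 190 + 75 + 30 = 295 minutes.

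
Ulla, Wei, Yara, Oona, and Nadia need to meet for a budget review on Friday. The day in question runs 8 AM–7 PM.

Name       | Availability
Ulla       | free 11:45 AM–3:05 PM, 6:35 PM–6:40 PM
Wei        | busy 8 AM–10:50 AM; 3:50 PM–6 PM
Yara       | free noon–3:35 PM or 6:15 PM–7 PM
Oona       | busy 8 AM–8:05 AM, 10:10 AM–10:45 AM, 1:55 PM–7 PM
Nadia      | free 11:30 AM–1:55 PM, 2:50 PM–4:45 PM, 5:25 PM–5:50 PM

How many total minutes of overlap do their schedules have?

Ulla free: 11:45-15:05, 18:35-18:40.
Wei free: 10:50-15:50, 18:00-19:00 (invert busy blocks within the working day).
Yara free: 12:00-15:35, 18:15-19:00.
Oona free: 08:05-10:10, 10:45-13:55 (invert busy blocks within the working day).
Nadia free: 11:30-13:55, 14:50-16:45, 17:25-17:50.
Ulla ∩ Wei: 11:45-15:05, 18:35-18:40.
Ulla ∩ Wei ∩ Yara: 12:00-15:05, 18:35-18:40.
Ulla ∩ Wei ∩ Yara ∩ Oona: 12:00-13:55.
Ulla ∩ Wei ∩ Yara ∩ Oona ∩ Nadia: 12:00-13:55.
That's a single block of 115 minutes.

115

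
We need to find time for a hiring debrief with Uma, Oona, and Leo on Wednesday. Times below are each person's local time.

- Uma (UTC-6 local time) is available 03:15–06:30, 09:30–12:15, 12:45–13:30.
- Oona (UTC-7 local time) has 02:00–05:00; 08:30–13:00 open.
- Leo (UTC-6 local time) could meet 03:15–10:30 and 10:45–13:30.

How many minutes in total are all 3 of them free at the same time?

Uma in UTC: 09:15-12:30, 15:30-18:15, 18:45-19:30 (add 6h to convert from UTC-6).
Oona in UTC: 09:00-12:00, 15:30-20:00 (add 7h to convert from UTC-7).
Leo in UTC: 09:15-16:30, 16:45-19:30 (add 6h to convert from UTC-6).
Uma ∩ Oona: 09:15-12:00, 15:30-18:15, 18:45-19:30.
Uma ∩ Oona ∩ Leo: 09:15-12:00, 15:30-16:30, 16:45-18:15, 18:45-19:30.
Summing the common windows: 165 + 60 + 90 + 45 = 360 minutes.

360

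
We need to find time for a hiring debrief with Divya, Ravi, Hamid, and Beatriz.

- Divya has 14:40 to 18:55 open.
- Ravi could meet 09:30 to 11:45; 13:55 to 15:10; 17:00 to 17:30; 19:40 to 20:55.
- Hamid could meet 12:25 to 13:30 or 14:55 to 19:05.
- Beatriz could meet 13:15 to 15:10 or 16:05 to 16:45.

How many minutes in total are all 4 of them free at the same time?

15

Divya ∩ Ravi: 14:40-15:10, 17:00-17:30.
Divya ∩ Ravi ∩ Hamid: 14:55-15:10, 17:00-17:30.
Divya ∩ Ravi ∩ Hamid ∩ Beatriz: 14:55-15:10.
Those are the intersection windows.
That's a single block of 15 minutes.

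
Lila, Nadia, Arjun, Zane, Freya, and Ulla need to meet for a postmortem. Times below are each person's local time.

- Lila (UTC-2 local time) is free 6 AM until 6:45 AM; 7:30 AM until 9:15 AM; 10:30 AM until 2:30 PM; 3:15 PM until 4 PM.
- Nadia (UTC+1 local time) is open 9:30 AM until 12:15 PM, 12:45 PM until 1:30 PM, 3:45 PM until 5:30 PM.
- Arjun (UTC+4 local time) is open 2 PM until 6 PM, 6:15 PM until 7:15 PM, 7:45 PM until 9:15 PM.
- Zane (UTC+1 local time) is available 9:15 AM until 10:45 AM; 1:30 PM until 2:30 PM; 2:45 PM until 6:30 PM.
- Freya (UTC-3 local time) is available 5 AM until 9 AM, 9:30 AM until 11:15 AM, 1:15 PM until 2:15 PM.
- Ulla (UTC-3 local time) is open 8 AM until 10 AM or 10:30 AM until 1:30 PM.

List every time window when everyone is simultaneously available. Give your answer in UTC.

16:15-16:30

Lila in UTC: 08:00-08:45, 09:30-11:15, 12:30-16:30, 17:15-18:00 (add 2h to convert from UTC-2).
Nadia in UTC: 08:30-11:15, 11:45-12:30, 14:45-16:30 (subtract 1h to convert from UTC+1).
Arjun in UTC: 10:00-14:00, 14:15-15:15, 15:45-17:15 (subtract 4h to convert from UTC+4).
Zane in UTC: 08:15-09:45, 12:30-13:30, 13:45-17:30 (subtract 1h to convert from UTC+1).
Freya in UTC: 08:00-12:00, 12:30-14:15, 16:15-17:15 (add 3h to convert from UTC-3).
Ulla in UTC: 11:00-13:00, 13:30-16:30 (add 3h to convert from UTC-3).
Lila ∩ Nadia: 08:30-08:45, 09:30-11:15, 14:45-16:30.
Lila ∩ Nadia ∩ Arjun: 10:00-11:15, 14:45-15:15, 15:45-16:30.
Lila ∩ Nadia ∩ Arjun ∩ Zane: 14:45-15:15, 15:45-16:30.
Lila ∩ Nadia ∩ Arjun ∩ Zane ∩ Freya: 16:15-16:30.
Lila ∩ Nadia ∩ Arjun ∩ Zane ∩ Freya ∩ Ulla: 16:15-16:30.
So the common availability across everyone is 16:15-16:30.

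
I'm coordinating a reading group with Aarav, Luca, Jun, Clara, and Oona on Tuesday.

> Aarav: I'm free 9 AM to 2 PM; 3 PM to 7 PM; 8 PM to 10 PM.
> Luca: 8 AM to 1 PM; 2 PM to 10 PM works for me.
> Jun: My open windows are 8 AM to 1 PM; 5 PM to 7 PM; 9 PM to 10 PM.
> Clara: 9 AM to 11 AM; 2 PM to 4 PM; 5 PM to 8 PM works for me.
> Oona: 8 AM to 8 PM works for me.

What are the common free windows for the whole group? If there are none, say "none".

Aarav ∩ Luca: 09:00-13:00, 15:00-19:00, 20:00-22:00.
Aarav ∩ Luca ∩ Jun: 09:00-13:00, 17:00-19:00, 21:00-22:00.
Aarav ∩ Luca ∩ Jun ∩ Clara: 09:00-11:00, 17:00-19:00.
Aarav ∩ Luca ∩ Jun ∩ Clara ∩ Oona: 09:00-11:00, 17:00-19:00.

09:00-11:00, 17:00-19:00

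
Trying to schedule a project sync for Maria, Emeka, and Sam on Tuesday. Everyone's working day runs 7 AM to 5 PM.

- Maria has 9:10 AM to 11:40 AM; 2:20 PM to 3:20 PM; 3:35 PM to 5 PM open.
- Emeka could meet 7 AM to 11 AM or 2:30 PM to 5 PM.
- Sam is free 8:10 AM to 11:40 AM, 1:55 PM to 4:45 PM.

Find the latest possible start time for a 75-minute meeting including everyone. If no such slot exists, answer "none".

09:45

Maria ∩ Emeka: 09:10-11:00, 14:30-15:20, 15:35-17:00.
Maria ∩ Emeka ∩ Sam: 09:10-11:00, 14:30-15:20, 15:35-16:45.
The last common window of at least 75 minutes is 09:10-11:00; a 75-minute meeting can start as late as 09:45 and still end by 11:00.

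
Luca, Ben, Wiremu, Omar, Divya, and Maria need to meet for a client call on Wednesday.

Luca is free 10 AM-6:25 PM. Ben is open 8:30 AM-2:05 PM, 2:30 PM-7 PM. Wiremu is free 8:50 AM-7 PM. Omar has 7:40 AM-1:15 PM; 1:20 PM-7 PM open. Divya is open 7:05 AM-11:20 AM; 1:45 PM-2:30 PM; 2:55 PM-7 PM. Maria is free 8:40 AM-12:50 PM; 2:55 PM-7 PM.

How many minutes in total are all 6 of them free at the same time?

Luca ∩ Ben: 10:00-14:05, 14:30-18:25.
Luca ∩ Ben ∩ Wiremu: 10:00-14:05, 14:30-18:25.
Luca ∩ Ben ∩ Wiremu ∩ Omar: 10:00-13:15, 13:20-14:05, 14:30-18:25.
Luca ∩ Ben ∩ Wiremu ∩ Omar ∩ Divya: 10:00-11:20, 13:45-14:05, 14:55-18:25.
Luca ∩ Ben ∩ Wiremu ∩ Omar ∩ Divya ∩ Maria: 10:00-11:20, 14:55-18:25.
Summing the common windows: 80 + 210 = 290 minutes.

290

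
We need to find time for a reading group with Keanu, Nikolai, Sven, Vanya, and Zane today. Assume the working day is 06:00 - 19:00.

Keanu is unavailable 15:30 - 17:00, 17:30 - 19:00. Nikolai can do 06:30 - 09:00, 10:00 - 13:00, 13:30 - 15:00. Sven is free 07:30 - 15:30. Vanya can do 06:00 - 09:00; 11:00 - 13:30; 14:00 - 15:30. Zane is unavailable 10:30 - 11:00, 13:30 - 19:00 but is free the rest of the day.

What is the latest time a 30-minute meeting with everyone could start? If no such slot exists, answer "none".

12:30

Keanu free: 06:00-15:30, 17:00-17:30 (invert busy blocks within the working day).
Nikolai free: 06:30-09:00, 10:00-13:00, 13:30-15:00.
Sven free: 07:30-15:30.
Vanya free: 06:00-09:00, 11:00-13:30, 14:00-15:30.
Zane free: 06:00-10:30, 11:00-13:30 (invert busy blocks within the working day).
Keanu ∩ Nikolai: 06:30-09:00, 10:00-13:00, 13:30-15:00.
Keanu ∩ Nikolai ∩ Sven: 07:30-09:00, 10:00-13:00, 13:30-15:00.
Keanu ∩ Nikolai ∩ Sven ∩ Vanya: 07:30-09:00, 11:00-13:00, 14:00-15:00.
Keanu ∩ Nikolai ∩ Sven ∩ Vanya ∩ Zane: 07:30-09:00, 11:00-13:00.
The last common window of at least 30 minutes is 11:00-13:00; a 30-minute meeting can start as late as 12:30 and still end by 13:00.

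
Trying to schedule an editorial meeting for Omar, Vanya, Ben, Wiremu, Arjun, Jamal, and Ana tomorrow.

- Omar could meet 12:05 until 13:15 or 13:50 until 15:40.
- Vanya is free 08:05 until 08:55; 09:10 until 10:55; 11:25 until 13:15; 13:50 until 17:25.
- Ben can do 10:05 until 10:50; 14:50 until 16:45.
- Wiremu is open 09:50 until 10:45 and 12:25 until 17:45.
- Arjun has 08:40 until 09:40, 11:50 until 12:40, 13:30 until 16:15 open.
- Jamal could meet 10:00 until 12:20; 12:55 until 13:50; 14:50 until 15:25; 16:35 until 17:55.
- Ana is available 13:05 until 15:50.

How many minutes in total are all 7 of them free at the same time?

Omar ∩ Vanya: 12:05-13:15, 13:50-15:40.
Omar ∩ Vanya ∩ Ben: 14:50-15:40.
Omar ∩ Vanya ∩ Ben ∩ Wiremu: 14:50-15:40.
Omar ∩ Vanya ∩ Ben ∩ Wiremu ∩ Arjun: 14:50-15:40.
Omar ∩ Vanya ∩ Ben ∩ Wiremu ∩ Arjun ∩ Jamal: 14:50-15:25.
Omar ∩ Vanya ∩ Ben ∩ Wiremu ∩ Arjun ∩ Jamal ∩ Ana: 14:50-15:25.
So the common availability across everyone is 14:50-15:25.
That's a single block of 35 minutes.

35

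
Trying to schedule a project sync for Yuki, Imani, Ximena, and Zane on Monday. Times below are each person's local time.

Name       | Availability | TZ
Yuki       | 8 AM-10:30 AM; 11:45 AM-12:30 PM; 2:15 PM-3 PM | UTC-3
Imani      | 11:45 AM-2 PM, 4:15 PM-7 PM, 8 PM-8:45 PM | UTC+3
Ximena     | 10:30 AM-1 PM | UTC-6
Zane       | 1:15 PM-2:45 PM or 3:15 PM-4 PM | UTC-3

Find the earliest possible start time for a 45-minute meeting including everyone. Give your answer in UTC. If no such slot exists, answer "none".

Yuki in UTC: 11:00-13:30, 14:45-15:30, 17:15-18:00 (add 3h to convert from UTC-3).
Imani in UTC: 08:45-11:00, 13:15-16:00, 17:00-17:45 (subtract 3h to convert from UTC+3).
Ximena in UTC: 16:30-19:00 (add 6h to convert from UTC-6).
Zane in UTC: 16:15-17:45, 18:15-19:00 (add 3h to convert from UTC-3).
Yuki ∩ Imani: 13:15-13:30, 14:45-15:30, 17:15-17:45.
Yuki ∩ Imani ∩ Ximena: 17:15-17:45.
Yuki ∩ Imani ∩ Ximena ∩ Zane: 17:15-17:45.
No common window is at least 45 minutes long.

none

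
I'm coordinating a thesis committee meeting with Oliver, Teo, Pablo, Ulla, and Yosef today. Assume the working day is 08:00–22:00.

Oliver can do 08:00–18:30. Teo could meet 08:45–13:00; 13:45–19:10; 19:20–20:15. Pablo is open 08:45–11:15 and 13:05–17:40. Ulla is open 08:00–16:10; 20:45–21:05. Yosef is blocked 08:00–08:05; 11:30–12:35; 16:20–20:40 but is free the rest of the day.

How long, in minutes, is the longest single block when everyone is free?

150

Oliver free: 08:00-18:30.
Teo free: 08:45-13:00, 13:45-19:10, 19:20-20:15.
Pablo free: 08:45-11:15, 13:05-17:40.
Ulla free: 08:00-16:10, 20:45-21:05.
Yosef free: 08:05-11:30, 12:35-16:20, 20:40-22:00 (invert busy blocks within the working day).
Oliver ∩ Teo: 08:45-13:00, 13:45-18:30.
Oliver ∩ Teo ∩ Pablo: 08:45-11:15, 13:45-17:40.
Oliver ∩ Teo ∩ Pablo ∩ Ulla: 08:45-11:15, 13:45-16:10.
Oliver ∩ Teo ∩ Pablo ∩ Ulla ∩ Yosef: 08:45-11:15, 13:45-16:10.
So the common availability across everyone is 08:45-11:15, 13:45-16:10.
The longest is 08:45-11:15 at 150 minutes.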